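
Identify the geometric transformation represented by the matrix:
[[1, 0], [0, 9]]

This matrix represents: non-uniform scaling by sx = 1, sy = 9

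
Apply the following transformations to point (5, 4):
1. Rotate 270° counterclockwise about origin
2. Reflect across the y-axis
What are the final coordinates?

Step 1: Rotate 270° → (4, -5)
Step 2: Reflect across y-axis → (-4, -5)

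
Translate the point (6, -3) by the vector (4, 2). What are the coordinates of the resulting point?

Translation by (4, 2) (homogeneous matrix [[1, 0, 4], [0, 1, 2], [0, 0, 1]]):
x' = 6 + 4 = 10
y' = -3 + 2 = -1
Result: (10, -1)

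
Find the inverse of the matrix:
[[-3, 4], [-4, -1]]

For [[a,b],[c,d]], inverse = (1/det)·[[d,-b],[-c,a]]
det = (-3)(-1) - (4)(-4) = 3 - -16 = 19
Inverse = (1/19)·[[-1, -4], [4, -3]]
= [[-1/19, -4/19], [4/19, -3/19]]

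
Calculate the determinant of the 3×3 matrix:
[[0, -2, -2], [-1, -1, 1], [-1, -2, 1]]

Expansion along first row:
det = 0·det([[-1,1],[-2,1]]) - -2·det([[-1,1],[-1,1]]) + -2·det([[-1,-1],[-1,-2]])
    = 0·(-1·1 - 1·-2) - -2·(-1·1 - 1·-1) + -2·(-1·-2 - -1·-1)
    = 0·1 - -2·0 + -2·1
    = 0 + 0 + -2 = -2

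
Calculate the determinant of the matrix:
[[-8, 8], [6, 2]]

For a 2×2 matrix [[a, b], [c, d]], det = ad - bc
det = (-8)(2) - (8)(6) = -16 - 48 = -64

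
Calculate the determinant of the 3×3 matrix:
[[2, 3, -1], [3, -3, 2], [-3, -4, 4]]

Expansion along first row:
det = 2·det([[-3,2],[-4,4]]) - 3·det([[3,2],[-3,4]]) + -1·det([[3,-3],[-3,-4]])
    = 2·(-3·4 - 2·-4) - 3·(3·4 - 2·-3) + -1·(3·-4 - -3·-3)
    = 2·-4 - 3·18 + -1·-21
    = -8 + -54 + 21 = -41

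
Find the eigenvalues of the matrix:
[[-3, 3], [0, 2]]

Characteristic equation: det(A - λI) = 0
λ² - (trace)λ + (det) = 0
trace = -3 + 2 = -1, det = (-3)(2) - (3)(0) = -6
λ² - (-1)λ + (-6) = 0
λ = (-1 ± √((-1)² - 4·(-6))) / 2 = (-1 ± √25) / 2
Solving: λ = -3, 2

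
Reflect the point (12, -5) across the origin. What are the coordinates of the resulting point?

Reflection across origin: (12, -5) → (-12, 5)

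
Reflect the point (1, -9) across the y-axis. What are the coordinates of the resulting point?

Reflection across y-axis: (1, -9) → (-1, -9)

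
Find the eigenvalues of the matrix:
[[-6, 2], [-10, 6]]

Characteristic equation: det(A - λI) = 0
λ² - (trace)λ + (det) = 0
trace = -6 + 6 = 0, det = (-6)(6) - (2)(-10) = -16
λ² - (0)λ + (-16) = 0
λ = (0 ± √((0)² - 4·(-16))) / 2 = (0 ± √64) / 2
Solving: λ = -4, 4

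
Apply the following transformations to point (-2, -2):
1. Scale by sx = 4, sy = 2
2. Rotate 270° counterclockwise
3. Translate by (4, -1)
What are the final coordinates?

Step 1: Scale → (-8, -4)
Step 2: Rotate 270° → (-4, 8)
Step 3: Translate → (0, 7)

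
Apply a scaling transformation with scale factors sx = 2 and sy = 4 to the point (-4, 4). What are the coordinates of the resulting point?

Scaling matrix:
[[2, 0], [0, 4]]
Result: (-4 × 2, 4 × 4) = (-8, 16)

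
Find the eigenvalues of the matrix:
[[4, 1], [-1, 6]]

Characteristic equation: det(A - λI) = 0
λ² - (trace)λ + (det) = 0
trace = 4 + 6 = 10, det = (4)(6) - (1)(-1) = 25
λ² - (10)λ + (25) = 0
λ = (10 ± √((10)² - 4·(25))) / 2 = (10 ± √0) / 2
Solving: λ = 5, 5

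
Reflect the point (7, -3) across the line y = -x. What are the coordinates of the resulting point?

Reflection across line y = -x: (7, -3) → (3, -7)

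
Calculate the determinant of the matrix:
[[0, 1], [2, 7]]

For a 2×2 matrix [[a, b], [c, d]], det = ad - bc
det = (0)(7) - (1)(2) = 0 - 2 = -2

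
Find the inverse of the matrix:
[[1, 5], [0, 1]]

For [[a,b],[c,d]], inverse = (1/det)·[[d,-b],[-c,a]]
det = (1)(1) - (5)(0) = 1 - 0 = 1
Inverse = [[1, -5], [0, 1]]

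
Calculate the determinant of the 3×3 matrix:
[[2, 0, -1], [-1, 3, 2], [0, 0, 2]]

Expansion along first row:
det = 2·det([[3,2],[0,2]]) - 0·det([[-1,2],[0,2]]) + -1·det([[-1,3],[0,0]])
    = 2·(3·2 - 2·0) - 0·(-1·2 - 2·0) + -1·(-1·0 - 3·0)
    = 2·6 - 0·-2 + -1·0
    = 12 + 0 + 0 = 12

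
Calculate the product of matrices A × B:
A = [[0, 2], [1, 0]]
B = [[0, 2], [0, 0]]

Matrix multiplication:
C[0][0] = 0×0 + 2×0 = 0
C[0][1] = 0×2 + 2×0 = 0
C[1][0] = 1×0 + 0×0 = 0
C[1][1] = 1×2 + 0×0 = 2
Result: [[0, 0], [0, 2]]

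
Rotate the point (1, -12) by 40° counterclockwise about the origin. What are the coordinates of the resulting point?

Rotation matrix for 40°: [[cos 40°, -sin 40°], [sin 40°, cos 40°]] ≈ [[0.766044, -0.642788], [0.642788, 0.766044]]
[[0.766044, -0.642788], [0.642788, 0.766044]] × [1, -12]ᵀ ≈ [8.4795, -8.5497]ᵀ
Result: (8.4795, -8.5497)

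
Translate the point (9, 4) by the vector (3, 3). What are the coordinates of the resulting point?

Translation by (3, 3) (homogeneous matrix [[1, 0, 3], [0, 1, 3], [0, 0, 1]]):
x' = 9 + 3 = 12
y' = 4 + 3 = 7
Result: (12, 7)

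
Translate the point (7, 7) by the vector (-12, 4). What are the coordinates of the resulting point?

Translation by (-12, 4) (homogeneous matrix [[1, 0, -12], [0, 1, 4], [0, 0, 1]]):
x' = 7 + -12 = -5
y' = 7 + 4 = 11
Result: (-5, 11)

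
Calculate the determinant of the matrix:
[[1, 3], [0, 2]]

For a 2×2 matrix [[a, b], [c, d]], det = ad - bc
det = (1)(2) - (3)(0) = 2 - 0 = 2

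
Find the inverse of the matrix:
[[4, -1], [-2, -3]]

For [[a,b],[c,d]], inverse = (1/det)·[[d,-b],[-c,a]]
det = (4)(-3) - (-1)(-2) = -12 - 2 = -14
Inverse = (1/-14)·[[-3, 1], [2, 4]]
= [[3/14, -1/14], [-1/7, -2/7]]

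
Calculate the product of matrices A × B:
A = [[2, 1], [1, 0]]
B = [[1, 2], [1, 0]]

Matrix multiplication:
C[0][0] = 2×1 + 1×1 = 3
C[0][1] = 2×2 + 1×0 = 4
C[1][0] = 1×1 + 0×1 = 1
C[1][1] = 1×2 + 0×0 = 2
Result: [[3, 4], [1, 2]]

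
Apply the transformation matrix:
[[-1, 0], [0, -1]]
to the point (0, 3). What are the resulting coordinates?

Matrix multiplication:
[[-1, 0], [0, -1]] × [0, 3]ᵀ
= [(-1)(0) + (0)(3), (0)(0) + (-1)(3)]ᵀ
= [0, -3]ᵀ
Result: (0, -3)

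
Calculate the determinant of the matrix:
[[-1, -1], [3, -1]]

For a 2×2 matrix [[a, b], [c, d]], det = ad - bc
det = (-1)(-1) - (-1)(3) = 1 - -3 = 4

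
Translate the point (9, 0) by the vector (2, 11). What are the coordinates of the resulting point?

Translation by (2, 11) (homogeneous matrix [[1, 0, 2], [0, 1, 11], [0, 0, 1]]):
x' = 9 + 2 = 11
y' = 0 + 11 = 11
Result: (11, 11)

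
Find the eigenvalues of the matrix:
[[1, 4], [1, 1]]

Characteristic equation: det(A - λI) = 0
λ² - (trace)λ + (det) = 0
trace = 1 + 1 = 2, det = (1)(1) - (4)(1) = -3
λ² - (2)λ + (-3) = 0
λ = (2 ± √((2)² - 4·(-3))) / 2 = (2 ± √16) / 2
Solving: λ = -1, 3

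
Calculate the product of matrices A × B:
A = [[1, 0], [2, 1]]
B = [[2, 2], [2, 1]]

Matrix multiplication:
C[0][0] = 1×2 + 0×2 = 2
C[0][1] = 1×2 + 0×1 = 2
C[1][0] = 2×2 + 1×2 = 6
C[1][1] = 2×2 + 1×1 = 5
Result: [[2, 2], [6, 5]]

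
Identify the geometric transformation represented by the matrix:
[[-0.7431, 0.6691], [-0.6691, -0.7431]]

This matrix represents: rotation by 222° counterclockwise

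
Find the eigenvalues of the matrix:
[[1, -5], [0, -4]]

Characteristic equation: det(A - λI) = 0
λ² - (trace)λ + (det) = 0
trace = 1 + -4 = -3, det = (1)(-4) - (-5)(0) = -4
λ² - (-3)λ + (-4) = 0
λ = (-3 ± √((-3)² - 4·(-4))) / 2 = (-3 ± √25) / 2
Solving: λ = -4, 1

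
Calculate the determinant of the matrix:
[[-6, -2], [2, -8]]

For a 2×2 matrix [[a, b], [c, d]], det = ad - bc
det = (-6)(-8) - (-2)(2) = 48 - -4 = 52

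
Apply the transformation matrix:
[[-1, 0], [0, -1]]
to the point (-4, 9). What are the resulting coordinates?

Matrix multiplication:
[[-1, 0], [0, -1]] × [-4, 9]ᵀ
= [(-1)(-4) + (0)(9), (0)(-4) + (-1)(9)]ᵀ
= [4, -9]ᵀ
Result: (4, -9)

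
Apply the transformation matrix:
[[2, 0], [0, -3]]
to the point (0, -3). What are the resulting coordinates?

Matrix multiplication:
[[2, 0], [0, -3]] × [0, -3]ᵀ
= [(2)(0) + (0)(-3), (0)(0) + (-3)(-3)]ᵀ
= [0, 9]ᵀ
Result: (0, 9)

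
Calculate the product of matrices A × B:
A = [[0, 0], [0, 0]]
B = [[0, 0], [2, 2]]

Matrix multiplication:
C[0][0] = 0×0 + 0×2 = 0
C[0][1] = 0×0 + 0×2 = 0
C[1][0] = 0×0 + 0×2 = 0
C[1][1] = 0×0 + 0×2 = 0
Result: [[0, 0], [0, 0]]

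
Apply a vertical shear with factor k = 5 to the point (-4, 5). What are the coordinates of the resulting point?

Shear matrix for vertical shear with factor k = 5:
[[1, 0], [5, 1]]
Result: (-4, 5) → (-4, -15)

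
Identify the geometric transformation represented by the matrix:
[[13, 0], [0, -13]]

This matrix represents: non-uniform scaling by sx = 13, sy = -13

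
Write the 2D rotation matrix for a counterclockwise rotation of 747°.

Rotation matrix formula: [[cos θ, -sin θ], [sin θ, cos θ]]
For θ = 747°:
cos(747°) = 0.8910
sin(747°) = 0.4540
Result: [[0.8910, -0.4540], [0.4540, 0.8910]]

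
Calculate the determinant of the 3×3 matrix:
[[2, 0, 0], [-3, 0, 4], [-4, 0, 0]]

Expansion along first row:
det = 2·det([[0,4],[0,0]]) - 0·det([[-3,4],[-4,0]]) + 0·det([[-3,0],[-4,0]])
    = 2·(0·0 - 4·0) - 0·(-3·0 - 4·-4) + 0·(-3·0 - 0·-4)
    = 2·0 - 0·16 + 0·0
    = 0 + 0 + 0 = 0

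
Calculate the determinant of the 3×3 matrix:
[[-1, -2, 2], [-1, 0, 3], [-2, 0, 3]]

Expansion along first row:
det = -1·det([[0,3],[0,3]]) - -2·det([[-1,3],[-2,3]]) + 2·det([[-1,0],[-2,0]])
    = -1·(0·3 - 3·0) - -2·(-1·3 - 3·-2) + 2·(-1·0 - 0·-2)
    = -1·0 - -2·3 + 2·0
    = 0 + 6 + 0 = 6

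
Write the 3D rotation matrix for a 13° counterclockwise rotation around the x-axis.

Rotation matrix for counterclockwise 13° around x-axis:
cos(13°) = 0.9744, sin(13°) = 0.2250
Result: [[1, 0, 0], [0, 0.9744, -0.2250], [0, 0.2250, 0.9744]]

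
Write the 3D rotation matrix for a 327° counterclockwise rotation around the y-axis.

Rotation matrix for counterclockwise 327° around y-axis:
cos(327°) = 0.8387, sin(327°) = -0.5446
Result: [[0.8387, 0, -0.5446], [0, 1, 0], [0.5446, 0, 0.8387]]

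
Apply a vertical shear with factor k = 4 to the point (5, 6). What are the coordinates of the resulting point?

Shear matrix for vertical shear with factor k = 4:
[[1, 0], [4, 1]]
Result: (5, 6) → (5, 26)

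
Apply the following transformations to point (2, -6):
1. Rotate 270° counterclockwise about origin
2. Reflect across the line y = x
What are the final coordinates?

Step 1: Rotate 270° → (-6, -2)
Step 2: Reflect across line y = x → (-2, -6)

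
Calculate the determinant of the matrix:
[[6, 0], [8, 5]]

For a 2×2 matrix [[a, b], [c, d]], det = ad - bc
det = (6)(5) - (0)(8) = 30 - 0 = 30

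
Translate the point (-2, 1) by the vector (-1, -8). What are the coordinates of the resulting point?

Translation by (-1, -8) (homogeneous matrix [[1, 0, -1], [0, 1, -8], [0, 0, 1]]):
x' = -2 + -1 = -3
y' = 1 + -8 = -7
Result: (-3, -7)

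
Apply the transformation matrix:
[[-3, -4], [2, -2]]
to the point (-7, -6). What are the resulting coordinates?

Matrix multiplication:
[[-3, -4], [2, -2]] × [-7, -6]ᵀ
= [(-3)(-7) + (-4)(-6), (2)(-7) + (-2)(-6)]ᵀ
= [45, -2]ᵀ
Result: (45, -2)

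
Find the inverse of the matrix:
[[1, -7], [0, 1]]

For [[a,b],[c,d]], inverse = (1/det)·[[d,-b],[-c,a]]
det = (1)(1) - (-7)(0) = 1 - 0 = 1
Inverse = [[1, 7], [0, 1]]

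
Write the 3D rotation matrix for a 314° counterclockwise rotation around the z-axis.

Rotation matrix for counterclockwise 314° around z-axis:
cos(314°) = 0.6947, sin(314°) = -0.7193
Result: [[0.6947, 0.7193, 0], [-0.7193, 0.6947, 0], [0, 0, 1]]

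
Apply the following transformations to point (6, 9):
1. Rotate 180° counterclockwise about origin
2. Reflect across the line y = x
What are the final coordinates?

Step 1: Rotate 180° → (-6, -9)
Step 2: Reflect across line y = x → (-9, -6)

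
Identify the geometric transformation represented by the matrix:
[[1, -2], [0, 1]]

This matrix represents: horizontal shear with factor -2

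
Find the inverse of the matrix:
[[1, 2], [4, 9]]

For [[a,b],[c,d]], inverse = (1/det)·[[d,-b],[-c,a]]
det = (1)(9) - (2)(4) = 9 - 8 = 1
Inverse = [[9, -2], [-4, 1]]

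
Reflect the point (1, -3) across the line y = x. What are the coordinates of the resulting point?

Reflection across line y = x: (1, -3) → (-3, 1)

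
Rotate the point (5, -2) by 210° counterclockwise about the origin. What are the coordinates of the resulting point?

Rotation matrix for 210°: [[cos 210°, -sin 210°], [sin 210°, cos 210°]] ≈ [[-0.866025, 0.500000], [-0.500000, -0.866025]]
[[-0.866025, 0.500000], [-0.500000, -0.866025]] × [5, -2]ᵀ ≈ [-5.3301, -0.7679]ᵀ
Result: (-5.3301, -0.7679)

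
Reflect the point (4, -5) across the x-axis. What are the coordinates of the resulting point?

Reflection across x-axis: (4, -5) → (4, 5)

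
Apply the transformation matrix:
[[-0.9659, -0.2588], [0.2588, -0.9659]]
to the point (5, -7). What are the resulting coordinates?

Matrix multiplication:
[[-0.9659, -0.2588], [0.2588, -0.9659]] × [5, -7]ᵀ
= [(-0.9659)(5) + (-0.2588)(-7), (0.2588)(5) + (-0.9659)(-7)]ᵀ
= [-3.0179, 8.0553]ᵀ
Result: (-3.0179, 8.0553)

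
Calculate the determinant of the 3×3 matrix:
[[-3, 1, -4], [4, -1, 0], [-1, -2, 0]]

Expansion along first row:
det = -3·det([[-1,0],[-2,0]]) - 1·det([[4,0],[-1,0]]) + -4·det([[4,-1],[-1,-2]])
    = -3·(-1·0 - 0·-2) - 1·(4·0 - 0·-1) + -4·(4·-2 - -1·-1)
    = -3·0 - 1·0 + -4·-9
    = 0 + 0 + 36 = 36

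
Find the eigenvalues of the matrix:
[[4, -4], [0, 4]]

Characteristic equation: det(A - λI) = 0
λ² - (trace)λ + (det) = 0
trace = 4 + 4 = 8, det = (4)(4) - (-4)(0) = 16
λ² - (8)λ + (16) = 0
λ = (8 ± √((8)² - 4·(16))) / 2 = (8 ± √0) / 2
Solving: λ = 4, 4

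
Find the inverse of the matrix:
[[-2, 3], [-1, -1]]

For [[a,b],[c,d]], inverse = (1/det)·[[d,-b],[-c,a]]
det = (-2)(-1) - (3)(-1) = 2 - -3 = 5
Inverse = (1/5)·[[-1, -3], [1, -2]]
= [[-1/5, -3/5], [1/5, -2/5]]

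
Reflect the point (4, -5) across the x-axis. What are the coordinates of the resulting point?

Reflection across x-axis: (4, -5) → (4, 5)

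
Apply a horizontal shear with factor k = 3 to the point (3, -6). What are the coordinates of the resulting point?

Shear matrix for horizontal shear with factor k = 3:
[[1, 3], [0, 1]]
Result: (3, -6) → (-15, -6)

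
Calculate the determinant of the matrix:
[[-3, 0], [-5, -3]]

For a 2×2 matrix [[a, b], [c, d]], det = ad - bc
det = (-3)(-3) - (0)(-5) = 9 - 0 = 9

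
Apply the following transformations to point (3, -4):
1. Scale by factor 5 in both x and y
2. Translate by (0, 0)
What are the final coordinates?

Step 1: Scale (3, -4) by 5 → (15, -20)
Step 2: Translate by (0, 0) → (15, -20)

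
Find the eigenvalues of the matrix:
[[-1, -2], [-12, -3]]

Characteristic equation: det(A - λI) = 0
λ² - (trace)λ + (det) = 0
trace = -1 + -3 = -4, det = (-1)(-3) - (-2)(-12) = -21
λ² - (-4)λ + (-21) = 0
λ = (-4 ± √((-4)² - 4·(-21))) / 2 = (-4 ± √100) / 2
Solving: λ = -7, 3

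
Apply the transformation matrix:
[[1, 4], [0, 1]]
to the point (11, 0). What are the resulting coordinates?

Matrix multiplication:
[[1, 4], [0, 1]] × [11, 0]ᵀ
= [(1)(11) + (4)(0), (0)(11) + (1)(0)]ᵀ
= [11, 0]ᵀ
Result: (11, 0)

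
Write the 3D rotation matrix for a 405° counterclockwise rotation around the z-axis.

Rotation matrix for counterclockwise 405° around z-axis:
cos(405°) = √2/2, sin(405°) = √2/2
Result: [[√2/2, -√2/2, 0], [√2/2, √2/2, 0], [0, 0, 1]]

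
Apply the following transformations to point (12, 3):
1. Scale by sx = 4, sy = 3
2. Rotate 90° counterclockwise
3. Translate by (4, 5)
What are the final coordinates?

Step 1: Scale → (48, 9)
Step 2: Rotate 90° → (-9, 48)
Step 3: Translate → (-5, 53)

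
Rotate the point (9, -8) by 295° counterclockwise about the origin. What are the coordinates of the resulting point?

Rotation matrix for 295°: [[cos 295°, -sin 295°], [sin 295°, cos 295°]] ≈ [[0.422618, 0.906308], [-0.906308, 0.422618]]
[[0.422618, 0.906308], [-0.906308, 0.422618]] × [9, -8]ᵀ ≈ [-3.4469, -11.5377]ᵀ
Result: (-3.4469, -11.5377)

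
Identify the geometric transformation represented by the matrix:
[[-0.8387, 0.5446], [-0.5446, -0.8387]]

This matrix represents: rotation by 213° counterclockwise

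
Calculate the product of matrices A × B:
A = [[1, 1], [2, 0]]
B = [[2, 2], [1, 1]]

Matrix multiplication:
C[0][0] = 1×2 + 1×1 = 3
C[0][1] = 1×2 + 1×1 = 3
C[1][0] = 2×2 + 0×1 = 4
C[1][1] = 2×2 + 0×1 = 4
Result: [[3, 3], [4, 4]]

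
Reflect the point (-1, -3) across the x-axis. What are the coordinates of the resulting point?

Reflection across x-axis: (-1, -3) → (-1, 3)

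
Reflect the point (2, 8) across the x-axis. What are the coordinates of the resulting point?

Reflection across x-axis: (2, 8) → (2, -8)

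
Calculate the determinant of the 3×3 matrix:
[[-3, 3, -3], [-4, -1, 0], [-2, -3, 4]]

Expansion along first row:
det = -3·det([[-1,0],[-3,4]]) - 3·det([[-4,0],[-2,4]]) + -3·det([[-4,-1],[-2,-3]])
    = -3·(-1·4 - 0·-3) - 3·(-4·4 - 0·-2) + -3·(-4·-3 - -1·-2)
    = -3·-4 - 3·-16 + -3·10
    = 12 + 48 + -30 = 30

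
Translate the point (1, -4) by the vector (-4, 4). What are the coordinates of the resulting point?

Translation by (-4, 4) (homogeneous matrix [[1, 0, -4], [0, 1, 4], [0, 0, 1]]):
x' = 1 + -4 = -3
y' = -4 + 4 = 0
Result: (-3, 0)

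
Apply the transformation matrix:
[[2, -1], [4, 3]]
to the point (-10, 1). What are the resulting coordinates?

Matrix multiplication:
[[2, -1], [4, 3]] × [-10, 1]ᵀ
= [(2)(-10) + (-1)(1), (4)(-10) + (3)(1)]ᵀ
= [-21, -37]ᵀ
Result: (-21, -37)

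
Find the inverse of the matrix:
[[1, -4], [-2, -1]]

For [[a,b],[c,d]], inverse = (1/det)·[[d,-b],[-c,a]]
det = (1)(-1) - (-4)(-2) = -1 - 8 = -9
Inverse = (1/-9)·[[-1, 4], [2, 1]]
= [[1/9, -4/9], [-2/9, -1/9]]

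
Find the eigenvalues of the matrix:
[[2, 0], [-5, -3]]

Characteristic equation: det(A - λI) = 0
λ² - (trace)λ + (det) = 0
trace = 2 + -3 = -1, det = (2)(-3) - (0)(-5) = -6
λ² - (-1)λ + (-6) = 0
λ = (-1 ± √((-1)² - 4·(-6))) / 2 = (-1 ± √25) / 2
Solving: λ = -3, 2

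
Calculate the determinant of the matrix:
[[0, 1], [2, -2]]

For a 2×2 matrix [[a, b], [c, d]], det = ad - bc
det = (0)(-2) - (1)(2) = 0 - 2 = -2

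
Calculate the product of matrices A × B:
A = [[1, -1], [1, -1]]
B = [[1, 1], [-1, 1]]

Matrix multiplication:
C[0][0] = 1×1 + -1×-1 = 2
C[0][1] = 1×1 + -1×1 = 0
C[1][0] = 1×1 + -1×-1 = 2
C[1][1] = 1×1 + -1×1 = 0
Result: [[2, 0], [2, 0]]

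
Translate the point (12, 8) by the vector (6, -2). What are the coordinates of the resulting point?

Translation by (6, -2) (homogeneous matrix [[1, 0, 6], [0, 1, -2], [0, 0, 1]]):
x' = 12 + 6 = 18
y' = 8 + -2 = 6
Result: (18, 6)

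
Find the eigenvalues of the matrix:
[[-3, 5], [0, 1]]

Characteristic equation: det(A - λI) = 0
λ² - (trace)λ + (det) = 0
trace = -3 + 1 = -2, det = (-3)(1) - (5)(0) = -3
λ² - (-2)λ + (-3) = 0
λ = (-2 ± √((-2)² - 4·(-3))) / 2 = (-2 ± √16) / 2
Solving: λ = -3, 1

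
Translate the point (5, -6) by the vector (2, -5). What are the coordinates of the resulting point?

Translation by (2, -5) (homogeneous matrix [[1, 0, 2], [0, 1, -5], [0, 0, 1]]):
x' = 5 + 2 = 7
y' = -6 + -5 = -11
Result: (7, -11)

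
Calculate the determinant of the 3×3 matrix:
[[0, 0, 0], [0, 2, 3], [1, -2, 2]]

Expansion along first row:
det = 0·det([[2,3],[-2,2]]) - 0·det([[0,3],[1,2]]) + 0·det([[0,2],[1,-2]])
    = 0·(2·2 - 3·-2) - 0·(0·2 - 3·1) + 0·(0·-2 - 2·1)
    = 0·10 - 0·-3 + 0·-2
    = 0 + 0 + 0 = 0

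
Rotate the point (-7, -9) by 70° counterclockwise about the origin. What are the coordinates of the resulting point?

Rotation matrix for 70°: [[cos 70°, -sin 70°], [sin 70°, cos 70°]] ≈ [[0.342020, -0.939693], [0.939693, 0.342020]]
[[0.342020, -0.939693], [0.939693, 0.342020]] × [-7, -9]ᵀ ≈ [6.0631, -9.6560]ᵀ
Result: (6.0631, -9.6560)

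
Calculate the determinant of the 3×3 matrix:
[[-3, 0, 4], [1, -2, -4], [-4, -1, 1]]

Expansion along first row:
det = -3·det([[-2,-4],[-1,1]]) - 0·det([[1,-4],[-4,1]]) + 4·det([[1,-2],[-4,-1]])
    = -3·(-2·1 - -4·-1) - 0·(1·1 - -4·-4) + 4·(1·-1 - -2·-4)
    = -3·-6 - 0·-15 + 4·-9
    = 18 + 0 + -36 = -18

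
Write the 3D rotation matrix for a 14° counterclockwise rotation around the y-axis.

Rotation matrix for counterclockwise 14° around y-axis:
cos(14°) = 0.9703, sin(14°) = 0.2419
Result: [[0.9703, 0, 0.2419], [0, 1, 0], [-0.2419, 0, 0.9703]]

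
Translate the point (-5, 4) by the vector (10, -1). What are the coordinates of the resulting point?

Translation by (10, -1) (homogeneous matrix [[1, 0, 10], [0, 1, -1], [0, 0, 1]]):
x' = -5 + 10 = 5
y' = 4 + -1 = 3
Result: (5, 3)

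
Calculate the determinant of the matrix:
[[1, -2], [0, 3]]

For a 2×2 matrix [[a, b], [c, d]], det = ad - bc
det = (1)(3) - (-2)(0) = 3 - 0 = 3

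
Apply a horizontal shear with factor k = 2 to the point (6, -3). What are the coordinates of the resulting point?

Shear matrix for horizontal shear with factor k = 2:
[[1, 2], [0, 1]]
Result: (6, -3) → (0, -3)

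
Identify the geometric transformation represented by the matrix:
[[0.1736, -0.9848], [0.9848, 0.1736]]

This matrix represents: rotation by 80° counterclockwise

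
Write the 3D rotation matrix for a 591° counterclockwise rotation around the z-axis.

Rotation matrix for counterclockwise 591° around z-axis:
cos(591°) = -0.6293, sin(591°) = -0.7771
Result: [[-0.6293, 0.7771, 0], [-0.7771, -0.6293, 0], [0, 0, 1]]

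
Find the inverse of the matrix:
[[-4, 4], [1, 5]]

For [[a,b],[c,d]], inverse = (1/det)·[[d,-b],[-c,a]]
det = (-4)(5) - (4)(1) = -20 - 4 = -24
Inverse = (1/-24)·[[5, -4], [-1, -4]]
= [[-5/24, 1/6], [1/24, 1/6]]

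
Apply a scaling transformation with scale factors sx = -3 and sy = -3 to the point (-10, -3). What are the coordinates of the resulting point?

Scaling matrix:
[[-3, 0], [0, -3]]
Result: (-10 × -3, -3 × -3) = (30, 9)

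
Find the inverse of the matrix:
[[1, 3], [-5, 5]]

For [[a,b],[c,d]], inverse = (1/det)·[[d,-b],[-c,a]]
det = (1)(5) - (3)(-5) = 5 - -15 = 20
Inverse = (1/20)·[[5, -3], [5, 1]]
= [[1/4, -3/20], [1/4, 1/20]]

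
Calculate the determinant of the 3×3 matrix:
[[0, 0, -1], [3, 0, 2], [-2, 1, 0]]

Expansion along first row:
det = 0·det([[0,2],[1,0]]) - 0·det([[3,2],[-2,0]]) + -1·det([[3,0],[-2,1]])
    = 0·(0·0 - 2·1) - 0·(3·0 - 2·-2) + -1·(3·1 - 0·-2)
    = 0·-2 - 0·4 + -1·3
    = 0 + 0 + -3 = -3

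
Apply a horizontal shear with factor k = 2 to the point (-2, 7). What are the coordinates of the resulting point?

Shear matrix for horizontal shear with factor k = 2:
[[1, 2], [0, 1]]
Result: (-2, 7) → (12, 7)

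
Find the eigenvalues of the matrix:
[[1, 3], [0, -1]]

Characteristic equation: det(A - λI) = 0
λ² - (trace)λ + (det) = 0
trace = 1 + -1 = 0, det = (1)(-1) - (3)(0) = -1
λ² - (0)λ + (-1) = 0
λ = (0 ± √((0)² - 4·(-1))) / 2 = (0 ± √4) / 2
Solving: λ = -1, 1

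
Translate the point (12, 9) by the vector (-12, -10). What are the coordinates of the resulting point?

Translation by (-12, -10) (homogeneous matrix [[1, 0, -12], [0, 1, -10], [0, 0, 1]]):
x' = 12 + -12 = 0
y' = 9 + -10 = -1
Result: (0, -1)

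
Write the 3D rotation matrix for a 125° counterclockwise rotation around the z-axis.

Rotation matrix for counterclockwise 125° around z-axis:
cos(125°) = -0.5736, sin(125°) = 0.8192
Result: [[-0.5736, -0.8192, 0], [0.8192, -0.5736, 0], [0, 0, 1]]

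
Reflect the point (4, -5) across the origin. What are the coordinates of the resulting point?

Reflection across origin: (4, -5) → (-4, 5)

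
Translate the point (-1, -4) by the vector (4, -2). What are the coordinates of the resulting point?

Translation by (4, -2) (homogeneous matrix [[1, 0, 4], [0, 1, -2], [0, 0, 1]]):
x' = -1 + 4 = 3
y' = -4 + -2 = -6
Result: (3, -6)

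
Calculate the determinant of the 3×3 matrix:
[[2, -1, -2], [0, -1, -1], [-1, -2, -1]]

Expansion along first row:
det = 2·det([[-1,-1],[-2,-1]]) - -1·det([[0,-1],[-1,-1]]) + -2·det([[0,-1],[-1,-2]])
    = 2·(-1·-1 - -1·-2) - -1·(0·-1 - -1·-1) + -2·(0·-2 - -1·-1)
    = 2·-1 - -1·-1 + -2·-1
    = -2 + -1 + 2 = -1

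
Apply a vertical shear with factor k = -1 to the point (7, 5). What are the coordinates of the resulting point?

Shear matrix for vertical shear with factor k = -1:
[[1, 0], [-1, 1]]
Result: (7, 5) → (7, -2)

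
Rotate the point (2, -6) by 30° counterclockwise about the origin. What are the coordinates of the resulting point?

Rotation matrix for 30°: [[cos 30°, -sin 30°], [sin 30°, cos 30°]] ≈ [[0.866025, -0.500000], [0.500000, 0.866025]]
[[0.866025, -0.500000], [0.500000, 0.866025]] × [2, -6]ᵀ ≈ [4.7321, -4.1962]ᵀ
Result: (4.7321, -4.1962)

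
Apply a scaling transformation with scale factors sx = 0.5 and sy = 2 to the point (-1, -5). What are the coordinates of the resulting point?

Scaling matrix:
[[0.50, 0], [0, 2]]
Result: (-1 × 0.5, -5 × 2) = (-0.5, -10)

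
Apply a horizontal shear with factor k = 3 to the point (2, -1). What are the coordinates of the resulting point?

Shear matrix for horizontal shear with factor k = 3:
[[1, 3], [0, 1]]
Result: (2, -1) → (-1, -1)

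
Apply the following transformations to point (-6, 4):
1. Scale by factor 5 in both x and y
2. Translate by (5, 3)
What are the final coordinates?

Step 1: Scale (-6, 4) by 5 → (-30, 20)
Step 2: Translate by (5, 3) → (-25, 23)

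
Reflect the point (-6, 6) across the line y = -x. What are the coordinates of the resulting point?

Reflection across line y = -x: (-6, 6) → (-6, 6)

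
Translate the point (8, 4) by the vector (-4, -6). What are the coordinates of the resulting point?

Translation by (-4, -6) (homogeneous matrix [[1, 0, -4], [0, 1, -6], [0, 0, 1]]):
x' = 8 + -4 = 4
y' = 4 + -6 = -2
Result: (4, -2)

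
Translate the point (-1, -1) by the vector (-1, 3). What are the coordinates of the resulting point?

Translation by (-1, 3) (homogeneous matrix [[1, 0, -1], [0, 1, 3], [0, 0, 1]]):
x' = -1 + -1 = -2
y' = -1 + 3 = 2
Result: (-2, 2)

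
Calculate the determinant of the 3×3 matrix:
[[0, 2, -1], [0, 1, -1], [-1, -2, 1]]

Expansion along first row:
det = 0·det([[1,-1],[-2,1]]) - 2·det([[0,-1],[-1,1]]) + -1·det([[0,1],[-1,-2]])
    = 0·(1·1 - -1·-2) - 2·(0·1 - -1·-1) + -1·(0·-2 - 1·-1)
    = 0·-1 - 2·-1 + -1·1
    = 0 + 2 + -1 = 1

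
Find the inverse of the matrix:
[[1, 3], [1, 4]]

For [[a,b],[c,d]], inverse = (1/det)·[[d,-b],[-c,a]]
det = (1)(4) - (3)(1) = 4 - 3 = 1
Inverse = [[4, -3], [-1, 1]]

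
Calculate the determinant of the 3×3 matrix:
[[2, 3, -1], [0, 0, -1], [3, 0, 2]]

Expansion along first row:
det = 2·det([[0,-1],[0,2]]) - 3·det([[0,-1],[3,2]]) + -1·det([[0,0],[3,0]])
    = 2·(0·2 - -1·0) - 3·(0·2 - -1·3) + -1·(0·0 - 0·3)
    = 2·0 - 3·3 + -1·0
    = 0 + -9 + 0 = -9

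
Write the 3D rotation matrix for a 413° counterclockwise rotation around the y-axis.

Rotation matrix for counterclockwise 413° around y-axis:
cos(413°) = 0.6018, sin(413°) = 0.7986
Result: [[0.6018, 0, 0.7986], [0, 1, 0], [-0.7986, 0, 0.6018]]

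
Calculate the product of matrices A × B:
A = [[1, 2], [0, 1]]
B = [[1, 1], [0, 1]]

Matrix multiplication:
C[0][0] = 1×1 + 2×0 = 1
C[0][1] = 1×1 + 2×1 = 3
C[1][0] = 0×1 + 1×0 = 0
C[1][1] = 0×1 + 1×1 = 1
Result: [[1, 3], [0, 1]]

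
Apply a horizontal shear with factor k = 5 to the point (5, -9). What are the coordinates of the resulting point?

Shear matrix for horizontal shear with factor k = 5:
[[1, 5], [0, 1]]
Result: (5, -9) → (-40, -9)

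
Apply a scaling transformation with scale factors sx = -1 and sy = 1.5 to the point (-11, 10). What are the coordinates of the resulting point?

Scaling matrix:
[[-1, 0], [0, 1.50]]
Result: (-11 × -1, 10 × 1.5) = (11, 15)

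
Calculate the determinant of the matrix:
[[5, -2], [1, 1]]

For a 2×2 matrix [[a, b], [c, d]], det = ad - bc
det = (5)(1) - (-2)(1) = 5 - -2 = 7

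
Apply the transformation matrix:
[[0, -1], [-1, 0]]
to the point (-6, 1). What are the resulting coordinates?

Matrix multiplication:
[[0, -1], [-1, 0]] × [-6, 1]ᵀ
= [(0)(-6) + (-1)(1), (-1)(-6) + (0)(1)]ᵀ
= [-1, 6]ᵀ
Result: (-1, 6)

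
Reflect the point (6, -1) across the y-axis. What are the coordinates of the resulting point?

Reflection across y-axis: (6, -1) → (-6, -1)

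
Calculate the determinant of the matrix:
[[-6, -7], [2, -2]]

For a 2×2 matrix [[a, b], [c, d]], det = ad - bc
det = (-6)(-2) - (-7)(2) = 12 - -14 = 26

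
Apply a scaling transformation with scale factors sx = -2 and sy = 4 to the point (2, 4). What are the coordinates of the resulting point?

Scaling matrix:
[[-2, 0], [0, 4]]
Result: (2 × -2, 4 × 4) = (-4, 16)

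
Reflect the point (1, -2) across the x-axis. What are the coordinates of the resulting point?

Reflection across x-axis: (1, -2) → (1, 2)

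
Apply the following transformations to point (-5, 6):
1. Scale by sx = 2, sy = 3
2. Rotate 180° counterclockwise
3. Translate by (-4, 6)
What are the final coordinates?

Step 1: Scale → (-10, 18)
Step 2: Rotate 180° → (10, -18)
Step 3: Translate → (6, -12)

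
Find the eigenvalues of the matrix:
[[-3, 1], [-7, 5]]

Characteristic equation: det(A - λI) = 0
λ² - (trace)λ + (det) = 0
trace = -3 + 5 = 2, det = (-3)(5) - (1)(-7) = -8
λ² - (2)λ + (-8) = 0
λ = (2 ± √((2)² - 4·(-8))) / 2 = (2 ± √36) / 2
Solving: λ = -2, 4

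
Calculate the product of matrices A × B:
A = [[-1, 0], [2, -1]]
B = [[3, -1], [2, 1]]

Matrix multiplication:
C[0][0] = -1×3 + 0×2 = -3
C[0][1] = -1×-1 + 0×1 = 1
C[1][0] = 2×3 + -1×2 = 4
C[1][1] = 2×-1 + -1×1 = -3
Result: [[-3, 1], [4, -3]]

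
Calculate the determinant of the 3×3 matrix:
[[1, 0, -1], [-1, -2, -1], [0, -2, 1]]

Expansion along first row:
det = 1·det([[-2,-1],[-2,1]]) - 0·det([[-1,-1],[0,1]]) + -1·det([[-1,-2],[0,-2]])
    = 1·(-2·1 - -1·-2) - 0·(-1·1 - -1·0) + -1·(-1·-2 - -2·0)
    = 1·-4 - 0·-1 + -1·2
    = -4 + 0 + -2 = -6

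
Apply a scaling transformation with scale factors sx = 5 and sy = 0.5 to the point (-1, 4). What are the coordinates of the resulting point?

Scaling matrix:
[[5, 0], [0, 0.50]]
Result: (-1 × 5, 4 × 0.5) = (-5, 2)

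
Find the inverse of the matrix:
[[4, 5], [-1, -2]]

For [[a,b],[c,d]], inverse = (1/det)·[[d,-b],[-c,a]]
det = (4)(-2) - (5)(-1) = -8 - -5 = -3
Inverse = (1/-3)·[[-2, -5], [1, 4]]
= [[2/3, 5/3], [-1/3, -4/3]]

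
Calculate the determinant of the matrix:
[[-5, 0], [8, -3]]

For a 2×2 matrix [[a, b], [c, d]], det = ad - bc
det = (-5)(-3) - (0)(8) = 15 - 0 = 15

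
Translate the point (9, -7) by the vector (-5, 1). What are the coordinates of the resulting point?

Translation by (-5, 1) (homogeneous matrix [[1, 0, -5], [0, 1, 1], [0, 0, 1]]):
x' = 9 + -5 = 4
y' = -7 + 1 = -6
Result: (4, -6)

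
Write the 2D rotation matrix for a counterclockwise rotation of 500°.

Rotation matrix formula: [[cos θ, -sin θ], [sin θ, cos θ]]
For θ = 500°:
cos(500°) = -0.7660
sin(500°) = 0.6428
Result: [[-0.7660, -0.6428], [0.6428, -0.7660]]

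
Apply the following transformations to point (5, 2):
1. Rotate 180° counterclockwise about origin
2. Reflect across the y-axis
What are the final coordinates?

Step 1: Rotate 180° → (-5, -2)
Step 2: Reflect across y-axis → (5, -2)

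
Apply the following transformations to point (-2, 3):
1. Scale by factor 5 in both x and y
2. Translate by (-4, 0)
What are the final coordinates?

Step 1: Scale (-2, 3) by 5 → (-10, 15)
Step 2: Translate by (-4, 0) → (-14, 15)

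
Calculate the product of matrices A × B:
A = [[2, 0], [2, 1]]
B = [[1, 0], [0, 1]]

Matrix multiplication:
C[0][0] = 2×1 + 0×0 = 2
C[0][1] = 2×0 + 0×1 = 0
C[1][0] = 2×1 + 1×0 = 2
C[1][1] = 2×0 + 1×1 = 1
Result: [[2, 0], [2, 1]]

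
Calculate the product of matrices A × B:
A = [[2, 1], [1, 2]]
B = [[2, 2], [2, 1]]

Matrix multiplication:
C[0][0] = 2×2 + 1×2 = 6
C[0][1] = 2×2 + 1×1 = 5
C[1][0] = 1×2 + 2×2 = 6
C[1][1] = 1×2 + 2×1 = 4
Result: [[6, 5], [6, 4]]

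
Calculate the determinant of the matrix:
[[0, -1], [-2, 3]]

For a 2×2 matrix [[a, b], [c, d]], det = ad - bc
det = (0)(3) - (-1)(-2) = 0 - 2 = -2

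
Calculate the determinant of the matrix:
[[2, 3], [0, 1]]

For a 2×2 matrix [[a, b], [c, d]], det = ad - bc
det = (2)(1) - (3)(0) = 2 - 0 = 2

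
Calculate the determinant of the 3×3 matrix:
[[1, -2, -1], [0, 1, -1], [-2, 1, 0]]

Expansion along first row:
det = 1·det([[1,-1],[1,0]]) - -2·det([[0,-1],[-2,0]]) + -1·det([[0,1],[-2,1]])
    = 1·(1·0 - -1·1) - -2·(0·0 - -1·-2) + -1·(0·1 - 1·-2)
    = 1·1 - -2·-2 + -1·2
    = 1 + -4 + -2 = -5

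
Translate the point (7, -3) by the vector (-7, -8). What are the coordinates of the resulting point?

Translation by (-7, -8) (homogeneous matrix [[1, 0, -7], [0, 1, -8], [0, 0, 1]]):
x' = 7 + -7 = 0
y' = -3 + -8 = -11
Result: (0, -11)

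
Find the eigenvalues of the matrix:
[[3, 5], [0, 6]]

Characteristic equation: det(A - λI) = 0
λ² - (trace)λ + (det) = 0
trace = 3 + 6 = 9, det = (3)(6) - (5)(0) = 18
λ² - (9)λ + (18) = 0
λ = (9 ± √((9)² - 4·(18))) / 2 = (9 ± √9) / 2
Solving: λ = 3, 6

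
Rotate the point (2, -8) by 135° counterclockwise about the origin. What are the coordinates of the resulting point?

Rotation matrix for 135°: [[cos 135°, -sin 135°], [sin 135°, cos 135°]] ≈ [[-0.707107, -0.707107], [0.707107, -0.707107]]
[[-0.707107, -0.707107], [0.707107, -0.707107]] × [2, -8]ᵀ ≈ [4.2426, 7.0711]ᵀ
Result: (4.2426, 7.0711)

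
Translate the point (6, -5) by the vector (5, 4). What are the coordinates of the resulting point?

Translation by (5, 4) (homogeneous matrix [[1, 0, 5], [0, 1, 4], [0, 0, 1]]):
x' = 6 + 5 = 11
y' = -5 + 4 = -1
Result: (11, -1)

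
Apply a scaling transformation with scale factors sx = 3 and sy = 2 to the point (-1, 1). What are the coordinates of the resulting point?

Scaling matrix:
[[3, 0], [0, 2]]
Result: (-1 × 3, 1 × 2) = (-3, 2)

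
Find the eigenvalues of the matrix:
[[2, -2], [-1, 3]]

Characteristic equation: det(A - λI) = 0
λ² - (trace)λ + (det) = 0
trace = 2 + 3 = 5, det = (2)(3) - (-2)(-1) = 4
λ² - (5)λ + (4) = 0
λ = (5 ± √((5)² - 4·(4))) / 2 = (5 ± √9) / 2
Solving: λ = 1, 4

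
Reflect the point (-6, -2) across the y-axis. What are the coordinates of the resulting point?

Reflection across y-axis: (-6, -2) → (6, -2)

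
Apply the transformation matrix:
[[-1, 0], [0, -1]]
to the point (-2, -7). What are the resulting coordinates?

Matrix multiplication:
[[-1, 0], [0, -1]] × [-2, -7]ᵀ
= [(-1)(-2) + (0)(-7), (0)(-2) + (-1)(-7)]ᵀ
= [2, 7]ᵀ
Result: (2, 7)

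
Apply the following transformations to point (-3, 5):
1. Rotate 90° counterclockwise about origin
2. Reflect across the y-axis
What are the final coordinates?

Step 1: Rotate 90° → (-5, -3)
Step 2: Reflect across y-axis → (5, -3)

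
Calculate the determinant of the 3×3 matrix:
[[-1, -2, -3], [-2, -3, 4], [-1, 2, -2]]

Expansion along first row:
det = -1·det([[-3,4],[2,-2]]) - -2·det([[-2,4],[-1,-2]]) + -3·det([[-2,-3],[-1,2]])
    = -1·(-3·-2 - 4·2) - -2·(-2·-2 - 4·-1) + -3·(-2·2 - -3·-1)
    = -1·-2 - -2·8 + -3·-7
    = 2 + 16 + 21 = 39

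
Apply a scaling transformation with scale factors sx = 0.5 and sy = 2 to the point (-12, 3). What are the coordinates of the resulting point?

Scaling matrix:
[[0.50, 0], [0, 2]]
Result: (-12 × 0.5, 3 × 2) = (-6, 6)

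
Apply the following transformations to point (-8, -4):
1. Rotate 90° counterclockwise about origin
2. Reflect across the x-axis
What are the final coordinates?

Step 1: Rotate 90° → (4, -8)
Step 2: Reflect across x-axis → (4, 8)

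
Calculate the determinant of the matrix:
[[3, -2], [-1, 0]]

For a 2×2 matrix [[a, b], [c, d]], det = ad - bc
det = (3)(0) - (-2)(-1) = 0 - 2 = -2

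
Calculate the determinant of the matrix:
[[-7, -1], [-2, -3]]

For a 2×2 matrix [[a, b], [c, d]], det = ad - bc
det = (-7)(-3) - (-1)(-2) = 21 - 2 = 19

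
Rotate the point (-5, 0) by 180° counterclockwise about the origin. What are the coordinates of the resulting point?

Rotation matrix for 180°: [[cos 180°, -sin 180°], [sin 180°, cos 180°]] = [[-1, 0], [0, -1]]
[[-1, 0], [0, -1]] × [-5, 0]ᵀ = [5, 0]ᵀ
Result: (5, 0)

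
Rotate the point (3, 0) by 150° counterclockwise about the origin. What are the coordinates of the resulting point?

Rotation matrix for 150°: [[cos 150°, -sin 150°], [sin 150°, cos 150°]] ≈ [[-0.866025, -0.500000], [0.500000, -0.866025]]
[[-0.866025, -0.500000], [0.500000, -0.866025]] × [3, 0]ᵀ ≈ [-2.5981, 1.5000]ᵀ
Result: (-2.5981, 1.5000)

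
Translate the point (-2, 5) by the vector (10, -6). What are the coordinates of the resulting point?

Translation by (10, -6) (homogeneous matrix [[1, 0, 10], [0, 1, -6], [0, 0, 1]]):
x' = -2 + 10 = 8
y' = 5 + -6 = -1
Result: (8, -1)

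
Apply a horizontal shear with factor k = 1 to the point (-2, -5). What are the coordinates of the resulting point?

Shear matrix for horizontal shear with factor k = 1:
[[1, 1], [0, 1]]
Result: (-2, -5) → (-7, -5)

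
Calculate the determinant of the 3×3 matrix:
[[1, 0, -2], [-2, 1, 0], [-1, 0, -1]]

Expansion along first row:
det = 1·det([[1,0],[0,-1]]) - 0·det([[-2,0],[-1,-1]]) + -2·det([[-2,1],[-1,0]])
    = 1·(1·-1 - 0·0) - 0·(-2·-1 - 0·-1) + -2·(-2·0 - 1·-1)
    = 1·-1 - 0·2 + -2·1
    = -1 + 0 + -2 = -3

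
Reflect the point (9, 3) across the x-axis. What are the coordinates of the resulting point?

Reflection across x-axis: (9, 3) → (9, -3)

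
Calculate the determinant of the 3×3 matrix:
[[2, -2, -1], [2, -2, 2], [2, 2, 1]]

Expansion along first row:
det = 2·det([[-2,2],[2,1]]) - -2·det([[2,2],[2,1]]) + -1·det([[2,-2],[2,2]])
    = 2·(-2·1 - 2·2) - -2·(2·1 - 2·2) + -1·(2·2 - -2·2)
    = 2·-6 - -2·-2 + -1·8
    = -12 + -4 + -8 = -24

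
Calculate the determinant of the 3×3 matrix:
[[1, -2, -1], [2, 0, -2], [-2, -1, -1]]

Expansion along first row:
det = 1·det([[0,-2],[-1,-1]]) - -2·det([[2,-2],[-2,-1]]) + -1·det([[2,0],[-2,-1]])
    = 1·(0·-1 - -2·-1) - -2·(2·-1 - -2·-2) + -1·(2·-1 - 0·-2)
    = 1·-2 - -2·-6 + -1·-2
    = -2 + -12 + 2 = -12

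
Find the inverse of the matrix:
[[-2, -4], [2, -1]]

For [[a,b],[c,d]], inverse = (1/det)·[[d,-b],[-c,a]]
det = (-2)(-1) - (-4)(2) = 2 - -8 = 10
Inverse = (1/10)·[[-1, 4], [-2, -2]]
= [[-1/10, 2/5], [-1/5, -1/5]]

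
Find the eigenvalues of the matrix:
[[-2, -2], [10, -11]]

Characteristic equation: det(A - λI) = 0
λ² - (trace)λ + (det) = 0
trace = -2 + -11 = -13, det = (-2)(-11) - (-2)(10) = 42
λ² - (-13)λ + (42) = 0
λ = (-13 ± √((-13)² - 4·(42))) / 2 = (-13 ± √1) / 2
Solving: λ = -7, -6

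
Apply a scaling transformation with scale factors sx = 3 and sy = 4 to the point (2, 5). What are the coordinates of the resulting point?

Scaling matrix:
[[3, 0], [0, 4]]
Result: (2 × 3, 5 × 4) = (6, 20)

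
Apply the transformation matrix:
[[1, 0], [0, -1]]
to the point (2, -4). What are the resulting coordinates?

Matrix multiplication:
[[1, 0], [0, -1]] × [2, -4]ᵀ
= [(1)(2) + (0)(-4), (0)(2) + (-1)(-4)]ᵀ
= [2, 4]ᵀ
Result: (2, 4)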